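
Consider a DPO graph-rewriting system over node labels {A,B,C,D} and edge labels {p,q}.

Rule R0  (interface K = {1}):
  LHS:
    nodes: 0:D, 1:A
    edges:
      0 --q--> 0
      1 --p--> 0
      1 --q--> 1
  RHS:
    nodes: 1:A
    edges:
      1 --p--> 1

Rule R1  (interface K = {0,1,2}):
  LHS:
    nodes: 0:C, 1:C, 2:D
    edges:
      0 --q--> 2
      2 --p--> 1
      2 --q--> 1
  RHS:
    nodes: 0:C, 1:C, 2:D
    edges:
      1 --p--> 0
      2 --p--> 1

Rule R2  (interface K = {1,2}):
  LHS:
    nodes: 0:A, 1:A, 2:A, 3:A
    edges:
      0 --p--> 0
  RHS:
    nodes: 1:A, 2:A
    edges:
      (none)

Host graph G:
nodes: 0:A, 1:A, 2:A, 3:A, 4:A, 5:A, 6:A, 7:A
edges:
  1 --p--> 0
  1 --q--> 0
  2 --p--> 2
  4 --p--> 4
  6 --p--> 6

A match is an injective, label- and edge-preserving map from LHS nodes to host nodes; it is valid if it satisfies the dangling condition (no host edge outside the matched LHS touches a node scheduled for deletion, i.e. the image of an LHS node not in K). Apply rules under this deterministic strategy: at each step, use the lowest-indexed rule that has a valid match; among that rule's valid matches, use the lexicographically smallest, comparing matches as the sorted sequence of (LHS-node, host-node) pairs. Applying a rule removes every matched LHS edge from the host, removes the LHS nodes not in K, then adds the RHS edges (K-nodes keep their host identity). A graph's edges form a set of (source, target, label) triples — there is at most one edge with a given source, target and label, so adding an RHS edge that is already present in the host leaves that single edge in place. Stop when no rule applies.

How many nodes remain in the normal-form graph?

start.  V:8 E:5  edges: 1-p->0 1-q->0 2-p->2 4-p->4 6-p->6
1. fire R2 via {0↦2, 1↦0, 2↦1, 3↦3}  →  V:6 E:4  edges: 1-p->0 1-q->0 4-p->4 6-p->6
2. fire R2 via {0↦4, 1↦0, 2↦1, 3↦5}  →  V:4 E:3  edges: 1-p->0 1-q->0 6-p->6
3. fire R2 via {0↦6, 1↦0, 2↦1, 3↦7}  →  V:2 E:2  edges: 1-p->0 1-q->0
halt: no rule applies after step 3
NF nodes: {0:A, 1:A}

Answer: 2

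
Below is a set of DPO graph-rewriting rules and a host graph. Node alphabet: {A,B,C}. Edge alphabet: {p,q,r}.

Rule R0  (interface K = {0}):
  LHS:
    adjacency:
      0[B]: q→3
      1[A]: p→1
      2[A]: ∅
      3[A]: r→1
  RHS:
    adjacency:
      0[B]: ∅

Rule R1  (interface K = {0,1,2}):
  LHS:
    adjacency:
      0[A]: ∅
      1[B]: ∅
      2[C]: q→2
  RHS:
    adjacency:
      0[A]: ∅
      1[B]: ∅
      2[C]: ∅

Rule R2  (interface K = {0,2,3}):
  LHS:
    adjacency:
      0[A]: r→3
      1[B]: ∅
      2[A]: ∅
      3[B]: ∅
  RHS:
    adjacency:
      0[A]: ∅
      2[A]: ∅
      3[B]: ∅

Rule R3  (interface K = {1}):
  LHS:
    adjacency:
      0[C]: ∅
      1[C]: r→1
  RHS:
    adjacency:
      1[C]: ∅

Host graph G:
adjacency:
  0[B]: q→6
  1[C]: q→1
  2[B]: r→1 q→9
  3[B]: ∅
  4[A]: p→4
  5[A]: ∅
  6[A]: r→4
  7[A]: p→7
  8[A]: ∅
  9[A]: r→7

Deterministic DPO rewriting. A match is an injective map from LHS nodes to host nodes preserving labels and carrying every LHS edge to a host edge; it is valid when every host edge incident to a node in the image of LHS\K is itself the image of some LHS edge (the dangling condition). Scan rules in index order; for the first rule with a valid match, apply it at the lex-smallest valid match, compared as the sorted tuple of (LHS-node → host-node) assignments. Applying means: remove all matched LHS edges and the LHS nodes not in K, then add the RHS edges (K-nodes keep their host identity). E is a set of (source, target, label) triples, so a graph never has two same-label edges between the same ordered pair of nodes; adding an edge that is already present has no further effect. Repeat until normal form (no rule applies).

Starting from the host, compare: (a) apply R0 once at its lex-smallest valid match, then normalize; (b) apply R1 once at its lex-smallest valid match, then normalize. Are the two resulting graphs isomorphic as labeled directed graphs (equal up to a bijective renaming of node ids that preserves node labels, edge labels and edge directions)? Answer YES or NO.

branch R0-first: apply at {0↦0, 1↦4, 2↦5, 3↦6} → |E|=5, then 1 more step(s) → NF |V|=4 |E|=2 V={0:B, 1:C, 2:B, 3:B} E=1-q->1 2-r->1
branch R1-first: apply at {0↦4, 1↦0, 2↦1} → |E|=7, then 2 more step(s) → NF |V|=4 |E|=1 V={0:B, 1:C, 2:B, 3:B} E=2-r->1
graphs not isomorphic

Answer: NO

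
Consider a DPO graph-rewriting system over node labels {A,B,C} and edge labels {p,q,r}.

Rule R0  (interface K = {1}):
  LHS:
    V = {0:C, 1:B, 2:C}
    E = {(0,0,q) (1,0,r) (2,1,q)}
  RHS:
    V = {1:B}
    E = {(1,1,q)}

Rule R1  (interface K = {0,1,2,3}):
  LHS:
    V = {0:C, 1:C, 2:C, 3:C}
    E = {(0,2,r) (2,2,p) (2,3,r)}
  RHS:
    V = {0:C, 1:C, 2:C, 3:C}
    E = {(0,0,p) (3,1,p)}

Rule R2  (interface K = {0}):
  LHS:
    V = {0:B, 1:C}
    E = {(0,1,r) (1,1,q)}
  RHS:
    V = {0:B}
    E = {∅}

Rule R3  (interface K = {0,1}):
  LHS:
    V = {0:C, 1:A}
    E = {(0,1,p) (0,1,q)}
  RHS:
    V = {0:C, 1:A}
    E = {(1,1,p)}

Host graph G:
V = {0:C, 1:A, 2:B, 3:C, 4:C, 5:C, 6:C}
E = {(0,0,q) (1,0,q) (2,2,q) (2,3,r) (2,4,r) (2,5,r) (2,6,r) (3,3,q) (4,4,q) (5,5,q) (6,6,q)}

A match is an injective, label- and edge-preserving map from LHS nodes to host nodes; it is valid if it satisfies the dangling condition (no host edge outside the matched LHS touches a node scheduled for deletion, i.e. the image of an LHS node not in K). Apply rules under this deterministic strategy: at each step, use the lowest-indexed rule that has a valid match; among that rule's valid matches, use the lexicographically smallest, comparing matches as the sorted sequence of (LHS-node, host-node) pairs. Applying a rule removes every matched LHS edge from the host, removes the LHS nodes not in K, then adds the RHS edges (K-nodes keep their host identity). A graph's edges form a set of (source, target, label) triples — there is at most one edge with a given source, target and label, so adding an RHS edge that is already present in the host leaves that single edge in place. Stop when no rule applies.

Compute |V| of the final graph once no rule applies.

Answer: 3

Rewrite trace:
start.  V:7 E:11  edges: 0-q->0 1-q->0 2-q->2 2-r->3 2-r->4 2-r->5 2-r->6 3-q->3 4-q->4 5-q->5 6-q->6
1. fire R2 via {0↦2, 1↦3}  →  V:6 E:9  edges: 0-q->0 1-q->0 2-q->2 2-r->4 2-r->5 2-r->6 4-q->4 5-q->5 6-q->6
2. fire R2 via {0↦2, 1↦4}  →  V:5 E:7  edges: 0-q->0 1-q->0 2-q->2 2-r->5 2-r->6 5-q->5 6-q->6
3. fire R2 via {0↦2, 1↦5}  →  V:4 E:5  edges: 0-q->0 1-q->0 2-q->2 2-r->6 6-q->6
4. fire R2 via {0↦2, 1↦6}  →  V:3 E:3  edges: 0-q->0 1-q->0 2-q->2
final graph: no rule applies after step 4
NF nodes: {0:C, 1:A, 2:B}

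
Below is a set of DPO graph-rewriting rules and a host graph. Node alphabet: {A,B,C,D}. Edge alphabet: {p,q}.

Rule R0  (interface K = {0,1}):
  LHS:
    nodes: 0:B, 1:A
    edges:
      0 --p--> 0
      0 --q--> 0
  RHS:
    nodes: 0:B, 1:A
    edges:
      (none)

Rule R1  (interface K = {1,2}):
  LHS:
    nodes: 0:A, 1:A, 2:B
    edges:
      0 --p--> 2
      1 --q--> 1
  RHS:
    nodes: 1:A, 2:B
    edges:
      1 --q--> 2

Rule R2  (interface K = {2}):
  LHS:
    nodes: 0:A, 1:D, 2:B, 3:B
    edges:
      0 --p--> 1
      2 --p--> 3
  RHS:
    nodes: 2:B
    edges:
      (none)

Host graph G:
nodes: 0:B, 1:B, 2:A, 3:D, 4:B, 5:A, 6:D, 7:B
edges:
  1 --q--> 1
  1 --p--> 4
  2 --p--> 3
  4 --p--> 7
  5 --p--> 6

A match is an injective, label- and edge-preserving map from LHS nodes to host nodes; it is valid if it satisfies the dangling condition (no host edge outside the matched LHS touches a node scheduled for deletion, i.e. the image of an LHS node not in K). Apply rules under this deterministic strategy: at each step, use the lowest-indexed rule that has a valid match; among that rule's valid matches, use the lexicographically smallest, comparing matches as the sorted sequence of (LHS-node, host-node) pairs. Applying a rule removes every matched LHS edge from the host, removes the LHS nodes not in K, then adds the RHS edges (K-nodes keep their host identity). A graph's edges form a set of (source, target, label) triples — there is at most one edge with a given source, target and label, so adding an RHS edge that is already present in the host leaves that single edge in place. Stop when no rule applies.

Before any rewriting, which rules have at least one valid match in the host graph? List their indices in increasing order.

Answer: [R2]

Derivation:
R0: no valid match — LHS pattern not found
R1: no valid match — LHS pattern not found
R2: 2 valid matches — {0↦2, 1↦3, 2↦4, 3↦7}, {0↦5, 1↦6, 2↦4, 3↦7}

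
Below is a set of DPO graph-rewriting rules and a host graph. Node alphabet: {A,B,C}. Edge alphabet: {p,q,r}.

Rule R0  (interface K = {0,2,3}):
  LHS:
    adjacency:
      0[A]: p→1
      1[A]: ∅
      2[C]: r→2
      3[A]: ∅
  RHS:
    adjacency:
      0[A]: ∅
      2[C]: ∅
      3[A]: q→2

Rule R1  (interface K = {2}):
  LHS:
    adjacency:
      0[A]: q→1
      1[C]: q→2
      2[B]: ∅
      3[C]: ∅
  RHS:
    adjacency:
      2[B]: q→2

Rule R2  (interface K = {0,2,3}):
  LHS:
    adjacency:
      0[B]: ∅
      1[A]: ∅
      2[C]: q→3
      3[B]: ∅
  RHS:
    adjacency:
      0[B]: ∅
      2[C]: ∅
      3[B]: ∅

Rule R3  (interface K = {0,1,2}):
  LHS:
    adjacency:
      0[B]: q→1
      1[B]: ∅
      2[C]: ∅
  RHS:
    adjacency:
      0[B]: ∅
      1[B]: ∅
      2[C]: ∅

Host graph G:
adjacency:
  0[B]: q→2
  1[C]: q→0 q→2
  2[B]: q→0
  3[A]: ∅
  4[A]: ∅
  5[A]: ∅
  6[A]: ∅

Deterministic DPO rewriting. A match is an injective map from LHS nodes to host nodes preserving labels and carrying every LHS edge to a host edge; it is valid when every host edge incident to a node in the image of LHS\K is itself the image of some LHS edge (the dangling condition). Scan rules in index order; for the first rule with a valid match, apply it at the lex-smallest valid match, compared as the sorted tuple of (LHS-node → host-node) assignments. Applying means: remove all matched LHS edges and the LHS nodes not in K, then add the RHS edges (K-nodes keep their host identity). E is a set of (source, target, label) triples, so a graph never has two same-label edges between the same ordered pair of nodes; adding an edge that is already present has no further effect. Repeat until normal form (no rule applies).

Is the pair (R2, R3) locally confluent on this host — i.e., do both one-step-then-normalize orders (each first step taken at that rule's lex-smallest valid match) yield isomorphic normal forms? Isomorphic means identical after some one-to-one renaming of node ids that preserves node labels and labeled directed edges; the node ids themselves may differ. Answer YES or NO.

branch R2-first: apply at {0↦0, 1↦3, 2↦1, 3↦2} → |E|=3, then 3 more step(s) → NF |V|=5 |E|=0 V={0:B, 1:C, 2:B, 5:A, 6:A} E=∅
branch R3-first: apply at {0↦0, 1↦2, 2↦1} → |E|=3, then 3 more step(s) → NF |V|=5 |E|=0 V={0:B, 1:C, 2:B, 5:A, 6:A} E=∅
graphs isomorphic (equal up to label-preserving node renaming)

Answer: YES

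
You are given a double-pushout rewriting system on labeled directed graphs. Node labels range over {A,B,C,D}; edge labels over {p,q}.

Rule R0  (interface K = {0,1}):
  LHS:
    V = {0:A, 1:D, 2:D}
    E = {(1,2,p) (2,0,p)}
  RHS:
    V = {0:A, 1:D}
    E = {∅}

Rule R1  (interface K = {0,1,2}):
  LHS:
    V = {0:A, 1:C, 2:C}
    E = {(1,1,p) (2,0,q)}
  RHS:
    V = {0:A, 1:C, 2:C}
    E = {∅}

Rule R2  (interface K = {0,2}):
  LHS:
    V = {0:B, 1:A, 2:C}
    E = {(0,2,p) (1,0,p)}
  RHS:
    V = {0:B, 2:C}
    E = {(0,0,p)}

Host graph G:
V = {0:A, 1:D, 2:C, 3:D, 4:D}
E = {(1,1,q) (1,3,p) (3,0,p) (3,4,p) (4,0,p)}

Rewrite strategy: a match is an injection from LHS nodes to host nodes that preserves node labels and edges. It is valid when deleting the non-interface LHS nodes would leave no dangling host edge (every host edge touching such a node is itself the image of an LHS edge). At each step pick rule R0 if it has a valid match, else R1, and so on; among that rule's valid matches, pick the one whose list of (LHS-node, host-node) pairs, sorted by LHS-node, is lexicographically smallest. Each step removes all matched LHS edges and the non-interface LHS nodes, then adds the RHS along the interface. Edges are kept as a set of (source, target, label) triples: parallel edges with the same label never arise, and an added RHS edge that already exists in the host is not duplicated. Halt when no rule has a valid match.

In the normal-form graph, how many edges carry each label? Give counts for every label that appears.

Answer: q:1

Steps:
start.  V:5 E:5  edges: 1-q->1 1-p->3 3-p->0 3-p->4 4-p->0
1. fire R0 via {0↦0, 1↦3, 2↦4}  →  V:4 E:3  edges: 1-q->1 1-p->3 3-p->0
2. fire R0 via {0↦0, 1↦1, 2↦3}  →  V:3 E:1  edges: 1-q->1
normal form: no rule applies after step 2
NF edges: [(1, 1, 'q')]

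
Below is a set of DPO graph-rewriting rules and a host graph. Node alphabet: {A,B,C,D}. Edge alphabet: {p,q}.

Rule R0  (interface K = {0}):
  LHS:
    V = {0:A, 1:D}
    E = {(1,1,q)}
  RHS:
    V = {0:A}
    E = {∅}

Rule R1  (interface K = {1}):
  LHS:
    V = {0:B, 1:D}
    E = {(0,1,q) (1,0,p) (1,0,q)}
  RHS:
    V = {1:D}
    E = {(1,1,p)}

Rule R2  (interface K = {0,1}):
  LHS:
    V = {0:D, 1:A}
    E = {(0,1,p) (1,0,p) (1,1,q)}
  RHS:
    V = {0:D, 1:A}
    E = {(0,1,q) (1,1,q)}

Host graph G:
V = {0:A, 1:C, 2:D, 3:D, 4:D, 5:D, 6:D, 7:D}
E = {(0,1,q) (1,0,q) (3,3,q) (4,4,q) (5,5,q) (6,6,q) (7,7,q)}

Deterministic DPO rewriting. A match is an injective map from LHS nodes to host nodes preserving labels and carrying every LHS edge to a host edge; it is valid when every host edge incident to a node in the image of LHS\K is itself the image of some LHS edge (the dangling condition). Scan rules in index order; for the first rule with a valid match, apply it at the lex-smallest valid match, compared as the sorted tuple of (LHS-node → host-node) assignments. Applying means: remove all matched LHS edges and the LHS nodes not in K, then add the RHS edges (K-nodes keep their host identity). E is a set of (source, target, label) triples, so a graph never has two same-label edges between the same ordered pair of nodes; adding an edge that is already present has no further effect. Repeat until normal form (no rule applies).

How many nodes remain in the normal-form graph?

Answer: 3

Steps:
initial: |V|=8 |E|=7  E = 0-q->1 1-q->0 3-q->3 4-q->4 5-q->5 6-q->6 7-q->7
step 1: apply R0 at {0↦0, 1↦3}  → |V|=7 |E|=6  E = 0-q->1 1-q->0 4-q->4 5-q->5 6-q->6 7-q->7
step 2: apply R0 at {0↦0, 1↦4}  → |V|=6 |E|=5  E = 0-q->1 1-q->0 5-q->5 6-q->6 7-q->7
step 3: apply R0 at {0↦0, 1↦5}  → |V|=5 |E|=4  E = 0-q->1 1-q->0 6-q->6 7-q->7
step 4: apply R0 at {0↦0, 1↦6}  → |V|=4 |E|=3  E = 0-q->1 1-q->0 7-q->7
step 5: apply R0 at {0↦0, 1↦7}  → |V|=3 |E|=2  E = 0-q->1 1-q->0
final graph: no rule applies after step 5
NF nodes: {0:A, 1:C, 2:D}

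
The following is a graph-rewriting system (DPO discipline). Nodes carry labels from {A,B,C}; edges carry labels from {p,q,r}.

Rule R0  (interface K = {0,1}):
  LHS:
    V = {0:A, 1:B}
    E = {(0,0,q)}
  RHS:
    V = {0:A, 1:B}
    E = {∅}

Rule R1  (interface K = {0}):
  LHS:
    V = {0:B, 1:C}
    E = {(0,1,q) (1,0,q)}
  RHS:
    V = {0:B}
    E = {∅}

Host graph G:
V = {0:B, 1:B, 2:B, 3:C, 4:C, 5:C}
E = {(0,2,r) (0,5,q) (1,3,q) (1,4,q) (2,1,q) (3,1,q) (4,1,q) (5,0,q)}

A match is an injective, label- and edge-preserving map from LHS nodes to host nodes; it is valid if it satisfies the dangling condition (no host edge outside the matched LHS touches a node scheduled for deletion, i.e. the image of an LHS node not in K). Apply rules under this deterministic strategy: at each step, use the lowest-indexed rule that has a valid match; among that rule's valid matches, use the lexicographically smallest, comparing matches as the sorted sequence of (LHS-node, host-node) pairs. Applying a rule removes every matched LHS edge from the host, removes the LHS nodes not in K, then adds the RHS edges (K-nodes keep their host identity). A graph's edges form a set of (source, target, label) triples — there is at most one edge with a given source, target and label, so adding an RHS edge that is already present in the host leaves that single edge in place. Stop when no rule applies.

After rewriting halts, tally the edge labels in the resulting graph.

initial: |V|=6 |E|=8  E = 0-r->2 0-q->5 1-q->3 1-q->4 2-q->1 3-q->1 4-q->1 5-q->0
step 1: apply R1 at {0↦0, 1↦5}  → |V|=5 |E|=6  E = 0-r->2 1-q->3 1-q->4 2-q->1 3-q->1 4-q->1
step 2: apply R1 at {0↦1, 1↦3}  → |V|=4 |E|=4  E = 0-r->2 1-q->4 2-q->1 4-q->1
step 3: apply R1 at {0↦1, 1↦4}  → |V|=3 |E|=2  E = 0-r->2 2-q->1
normal form: no rule applies after step 3
NF edges: [(0, 2, 'r'), (2, 1, 'q')]

Answer: q:1 r:1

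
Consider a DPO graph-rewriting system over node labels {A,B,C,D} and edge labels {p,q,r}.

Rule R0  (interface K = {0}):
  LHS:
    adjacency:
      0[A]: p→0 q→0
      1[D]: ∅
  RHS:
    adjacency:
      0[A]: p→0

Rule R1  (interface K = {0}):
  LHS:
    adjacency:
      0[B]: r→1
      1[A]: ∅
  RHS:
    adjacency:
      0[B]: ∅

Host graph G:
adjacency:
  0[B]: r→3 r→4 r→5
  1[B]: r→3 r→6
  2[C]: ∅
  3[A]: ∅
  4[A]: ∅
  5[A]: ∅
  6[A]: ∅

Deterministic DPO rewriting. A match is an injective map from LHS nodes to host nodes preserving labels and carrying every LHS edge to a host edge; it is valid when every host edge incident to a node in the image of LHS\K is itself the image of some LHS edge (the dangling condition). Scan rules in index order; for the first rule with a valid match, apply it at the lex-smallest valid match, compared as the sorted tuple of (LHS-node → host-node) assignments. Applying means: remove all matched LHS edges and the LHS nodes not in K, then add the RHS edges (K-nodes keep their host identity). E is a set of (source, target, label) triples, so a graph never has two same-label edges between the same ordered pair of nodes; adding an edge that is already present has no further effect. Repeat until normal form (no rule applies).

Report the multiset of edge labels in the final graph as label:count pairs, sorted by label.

Answer: r:2

Rewrite trace:
initial: |V|=7 |E|=5  E = 0-r->3 0-r->4 0-r->5 1-r->3 1-r->6
step 1: apply R1 at {0↦0, 1↦4}  → |V|=6 |E|=4  E = 0-r->3 0-r->5 1-r->3 1-r->6
step 2: apply R1 at {0↦0, 1↦5}  → |V|=5 |E|=3  E = 0-r->3 1-r->3 1-r->6
step 3: apply R1 at {0↦1, 1↦6}  → |V|=4 |E|=2  E = 0-r->3 1-r->3
normal form: no rule applies after step 3
NF edges: [(0, 3, 'r'), (1, 3, 'r')]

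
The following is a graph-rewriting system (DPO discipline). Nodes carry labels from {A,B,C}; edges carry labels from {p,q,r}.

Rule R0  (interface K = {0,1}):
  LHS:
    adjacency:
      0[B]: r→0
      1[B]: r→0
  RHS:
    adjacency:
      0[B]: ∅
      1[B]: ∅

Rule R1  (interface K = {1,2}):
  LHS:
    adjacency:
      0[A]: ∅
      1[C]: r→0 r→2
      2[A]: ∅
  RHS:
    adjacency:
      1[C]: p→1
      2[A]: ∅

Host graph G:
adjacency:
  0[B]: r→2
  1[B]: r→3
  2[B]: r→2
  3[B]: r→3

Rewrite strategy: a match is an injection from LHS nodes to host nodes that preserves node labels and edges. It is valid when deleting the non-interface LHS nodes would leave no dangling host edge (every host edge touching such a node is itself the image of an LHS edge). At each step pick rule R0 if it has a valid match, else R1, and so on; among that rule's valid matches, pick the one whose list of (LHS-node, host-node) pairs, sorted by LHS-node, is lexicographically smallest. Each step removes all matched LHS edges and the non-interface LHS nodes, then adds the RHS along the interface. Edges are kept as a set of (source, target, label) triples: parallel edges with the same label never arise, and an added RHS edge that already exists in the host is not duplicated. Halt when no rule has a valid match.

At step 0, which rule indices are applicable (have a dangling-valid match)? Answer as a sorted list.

Answer: [R0]

Rewrite trace:
R0: 2 valid matches — {0↦2, 1↦0}, {0↦3, 1↦1}
R1: no valid match — LHS pattern not found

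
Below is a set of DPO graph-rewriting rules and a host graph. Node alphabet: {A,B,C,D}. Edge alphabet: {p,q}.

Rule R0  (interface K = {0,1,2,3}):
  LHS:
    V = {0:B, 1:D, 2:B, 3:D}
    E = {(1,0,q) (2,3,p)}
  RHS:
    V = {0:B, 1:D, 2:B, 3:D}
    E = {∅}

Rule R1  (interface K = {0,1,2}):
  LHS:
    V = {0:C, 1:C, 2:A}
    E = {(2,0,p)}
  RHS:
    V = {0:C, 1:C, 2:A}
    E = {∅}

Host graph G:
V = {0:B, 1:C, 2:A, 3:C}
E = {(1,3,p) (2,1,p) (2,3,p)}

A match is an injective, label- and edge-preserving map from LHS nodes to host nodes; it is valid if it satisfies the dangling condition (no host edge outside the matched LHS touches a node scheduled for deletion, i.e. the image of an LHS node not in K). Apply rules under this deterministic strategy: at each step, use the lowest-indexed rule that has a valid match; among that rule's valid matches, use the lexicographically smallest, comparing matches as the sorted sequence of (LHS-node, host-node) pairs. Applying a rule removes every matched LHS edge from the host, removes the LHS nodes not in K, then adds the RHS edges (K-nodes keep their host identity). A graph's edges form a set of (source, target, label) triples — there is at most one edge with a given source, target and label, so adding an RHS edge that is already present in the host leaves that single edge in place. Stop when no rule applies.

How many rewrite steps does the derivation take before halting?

Answer: 2

Steps:
start.  V:4 E:3  edges: 1-p->3 2-p->1 2-p->3
1. fire R1 via {0↦1, 1↦3, 2↦2}  →  V:4 E:2  edges: 1-p->3 2-p->3
2. fire R1 via {0↦3, 1↦1, 2↦2}  →  V:4 E:1  edges: 1-p->3
normal form: no rule applies after step 2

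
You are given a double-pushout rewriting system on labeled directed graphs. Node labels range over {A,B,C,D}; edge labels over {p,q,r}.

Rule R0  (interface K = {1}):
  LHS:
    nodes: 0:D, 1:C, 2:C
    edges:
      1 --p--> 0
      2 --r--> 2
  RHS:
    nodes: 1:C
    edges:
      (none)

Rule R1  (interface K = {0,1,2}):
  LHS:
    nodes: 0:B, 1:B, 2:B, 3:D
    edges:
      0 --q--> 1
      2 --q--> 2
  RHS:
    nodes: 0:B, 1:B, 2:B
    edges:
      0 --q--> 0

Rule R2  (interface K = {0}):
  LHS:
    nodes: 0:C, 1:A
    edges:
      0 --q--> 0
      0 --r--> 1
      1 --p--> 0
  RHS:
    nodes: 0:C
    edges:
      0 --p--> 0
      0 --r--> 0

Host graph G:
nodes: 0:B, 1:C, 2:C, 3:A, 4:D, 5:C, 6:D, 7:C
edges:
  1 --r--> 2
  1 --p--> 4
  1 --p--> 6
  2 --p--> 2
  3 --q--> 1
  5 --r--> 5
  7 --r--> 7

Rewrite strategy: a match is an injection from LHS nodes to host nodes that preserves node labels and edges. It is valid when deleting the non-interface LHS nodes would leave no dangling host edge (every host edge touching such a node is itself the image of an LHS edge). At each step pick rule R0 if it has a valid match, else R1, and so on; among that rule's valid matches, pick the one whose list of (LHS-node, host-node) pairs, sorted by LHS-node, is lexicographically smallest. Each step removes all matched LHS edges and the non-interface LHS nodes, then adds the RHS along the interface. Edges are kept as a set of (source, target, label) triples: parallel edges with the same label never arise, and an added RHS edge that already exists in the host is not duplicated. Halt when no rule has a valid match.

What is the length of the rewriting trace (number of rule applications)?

initial: |V|=8 |E|=7  E = 1-r->2 1-p->4 1-p->6 2-p->2 3-q->1 5-r->5 7-r->7
step 1: apply R0 at {0↦4, 1↦1, 2↦5}  → |V|=6 |E|=5  E = 1-r->2 1-p->6 2-p->2 3-q->1 7-r->7
step 2: apply R0 at {0↦6, 1↦1, 2↦7}  → |V|=4 |E|=3  E = 1-r->2 2-p->2 3-q->1
halt: no rule applies after step 2

Answer: 2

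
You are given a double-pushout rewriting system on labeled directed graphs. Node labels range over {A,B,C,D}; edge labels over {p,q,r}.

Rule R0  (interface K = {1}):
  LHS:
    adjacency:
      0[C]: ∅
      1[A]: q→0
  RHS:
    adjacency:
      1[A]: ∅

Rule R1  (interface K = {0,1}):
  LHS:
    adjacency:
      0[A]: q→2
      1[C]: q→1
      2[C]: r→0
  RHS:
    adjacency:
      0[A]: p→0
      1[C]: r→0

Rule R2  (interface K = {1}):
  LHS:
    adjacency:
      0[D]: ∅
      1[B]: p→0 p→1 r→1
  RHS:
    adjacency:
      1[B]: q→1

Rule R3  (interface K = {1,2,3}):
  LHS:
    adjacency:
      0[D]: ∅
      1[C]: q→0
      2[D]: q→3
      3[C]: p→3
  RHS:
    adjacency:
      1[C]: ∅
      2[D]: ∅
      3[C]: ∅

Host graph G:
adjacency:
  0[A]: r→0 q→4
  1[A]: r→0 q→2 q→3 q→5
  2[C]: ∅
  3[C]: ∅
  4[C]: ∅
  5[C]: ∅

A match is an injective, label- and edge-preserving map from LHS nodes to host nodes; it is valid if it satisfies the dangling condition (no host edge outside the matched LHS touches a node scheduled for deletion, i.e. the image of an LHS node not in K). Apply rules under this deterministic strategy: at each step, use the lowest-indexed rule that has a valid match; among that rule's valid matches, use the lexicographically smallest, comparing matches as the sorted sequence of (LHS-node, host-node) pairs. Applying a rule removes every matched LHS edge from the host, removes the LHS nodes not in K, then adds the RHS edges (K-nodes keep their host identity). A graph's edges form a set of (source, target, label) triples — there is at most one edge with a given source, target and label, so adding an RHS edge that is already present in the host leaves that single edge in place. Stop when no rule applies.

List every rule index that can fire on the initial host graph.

Answer: [R0]

Steps:
R0: 4 valid matches — {0↦2, 1↦1}, {0↦3, 1↦1}, {0↦4, 1↦0} (+1 more)
R1: no valid match — LHS pattern not found
R2: no valid match — LHS pattern not found
R3: no valid match — LHS pattern not found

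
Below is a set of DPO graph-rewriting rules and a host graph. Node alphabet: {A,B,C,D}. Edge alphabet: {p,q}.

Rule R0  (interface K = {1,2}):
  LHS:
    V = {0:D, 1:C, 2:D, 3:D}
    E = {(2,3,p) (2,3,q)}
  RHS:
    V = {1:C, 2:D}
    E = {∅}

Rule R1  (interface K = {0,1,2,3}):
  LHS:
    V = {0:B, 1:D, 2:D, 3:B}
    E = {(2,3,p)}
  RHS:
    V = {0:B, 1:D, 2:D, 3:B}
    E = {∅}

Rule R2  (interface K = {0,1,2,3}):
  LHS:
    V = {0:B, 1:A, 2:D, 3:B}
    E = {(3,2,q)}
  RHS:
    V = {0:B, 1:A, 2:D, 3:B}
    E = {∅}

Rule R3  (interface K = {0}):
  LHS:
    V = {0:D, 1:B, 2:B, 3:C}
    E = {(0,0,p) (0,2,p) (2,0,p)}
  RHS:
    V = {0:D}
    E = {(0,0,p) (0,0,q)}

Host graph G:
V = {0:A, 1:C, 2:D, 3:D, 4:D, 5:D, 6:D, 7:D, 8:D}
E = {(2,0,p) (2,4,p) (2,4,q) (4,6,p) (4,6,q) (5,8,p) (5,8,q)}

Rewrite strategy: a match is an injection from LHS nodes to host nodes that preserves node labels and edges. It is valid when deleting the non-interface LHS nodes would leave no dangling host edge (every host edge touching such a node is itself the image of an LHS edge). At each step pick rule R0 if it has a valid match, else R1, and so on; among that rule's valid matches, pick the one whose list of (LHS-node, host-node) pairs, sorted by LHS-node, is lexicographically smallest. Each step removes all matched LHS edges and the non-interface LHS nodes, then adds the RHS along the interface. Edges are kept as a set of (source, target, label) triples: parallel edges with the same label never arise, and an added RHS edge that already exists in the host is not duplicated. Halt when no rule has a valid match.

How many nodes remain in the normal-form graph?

start.  V:9 E:7  edges: 2-p->0 2-p->4 2-q->4 4-p->6 4-q->6 5-p->8 5-q->8
1. fire R0 via {0↦3, 1↦1, 2↦4, 3↦6}  →  V:7 E:5  edges: 2-p->0 2-p->4 2-q->4 5-p->8 5-q->8
2. fire R0 via {0↦7, 1↦1, 2↦2, 3↦4}  →  V:5 E:3  edges: 2-p->0 5-p->8 5-q->8
normal form: no rule applies after step 2
NF nodes: {0:A, 1:C, 2:D, 5:D, 8:D}

Answer: 5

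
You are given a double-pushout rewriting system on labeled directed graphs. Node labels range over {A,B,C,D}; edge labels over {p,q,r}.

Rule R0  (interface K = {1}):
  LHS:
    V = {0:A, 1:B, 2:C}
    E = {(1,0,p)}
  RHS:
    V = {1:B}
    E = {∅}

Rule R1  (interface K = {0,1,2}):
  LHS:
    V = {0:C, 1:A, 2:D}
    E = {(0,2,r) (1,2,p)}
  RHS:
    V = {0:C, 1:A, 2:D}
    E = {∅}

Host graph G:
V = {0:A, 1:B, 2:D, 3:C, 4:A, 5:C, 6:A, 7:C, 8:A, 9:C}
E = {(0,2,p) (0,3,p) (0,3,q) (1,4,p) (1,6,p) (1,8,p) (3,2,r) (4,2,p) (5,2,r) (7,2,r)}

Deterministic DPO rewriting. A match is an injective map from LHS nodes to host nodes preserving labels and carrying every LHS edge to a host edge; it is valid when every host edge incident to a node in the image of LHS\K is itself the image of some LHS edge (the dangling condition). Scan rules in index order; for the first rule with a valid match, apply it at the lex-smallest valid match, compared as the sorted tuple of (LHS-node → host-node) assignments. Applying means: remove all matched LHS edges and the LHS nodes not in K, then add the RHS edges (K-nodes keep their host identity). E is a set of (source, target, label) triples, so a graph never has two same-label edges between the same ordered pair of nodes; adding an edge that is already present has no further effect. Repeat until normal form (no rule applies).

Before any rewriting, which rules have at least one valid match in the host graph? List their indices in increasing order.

Answer: [R0,R1]

Derivation:
R0: 2 valid matches — {0↦6, 1↦1, 2↦9}, {0↦8, 1↦1, 2↦9}
R1: 6 valid matches — {0↦3, 1↦0, 2↦2}, {0↦3, 1↦4, 2↦2}, {0↦5, 1↦0, 2↦2} (+3 more)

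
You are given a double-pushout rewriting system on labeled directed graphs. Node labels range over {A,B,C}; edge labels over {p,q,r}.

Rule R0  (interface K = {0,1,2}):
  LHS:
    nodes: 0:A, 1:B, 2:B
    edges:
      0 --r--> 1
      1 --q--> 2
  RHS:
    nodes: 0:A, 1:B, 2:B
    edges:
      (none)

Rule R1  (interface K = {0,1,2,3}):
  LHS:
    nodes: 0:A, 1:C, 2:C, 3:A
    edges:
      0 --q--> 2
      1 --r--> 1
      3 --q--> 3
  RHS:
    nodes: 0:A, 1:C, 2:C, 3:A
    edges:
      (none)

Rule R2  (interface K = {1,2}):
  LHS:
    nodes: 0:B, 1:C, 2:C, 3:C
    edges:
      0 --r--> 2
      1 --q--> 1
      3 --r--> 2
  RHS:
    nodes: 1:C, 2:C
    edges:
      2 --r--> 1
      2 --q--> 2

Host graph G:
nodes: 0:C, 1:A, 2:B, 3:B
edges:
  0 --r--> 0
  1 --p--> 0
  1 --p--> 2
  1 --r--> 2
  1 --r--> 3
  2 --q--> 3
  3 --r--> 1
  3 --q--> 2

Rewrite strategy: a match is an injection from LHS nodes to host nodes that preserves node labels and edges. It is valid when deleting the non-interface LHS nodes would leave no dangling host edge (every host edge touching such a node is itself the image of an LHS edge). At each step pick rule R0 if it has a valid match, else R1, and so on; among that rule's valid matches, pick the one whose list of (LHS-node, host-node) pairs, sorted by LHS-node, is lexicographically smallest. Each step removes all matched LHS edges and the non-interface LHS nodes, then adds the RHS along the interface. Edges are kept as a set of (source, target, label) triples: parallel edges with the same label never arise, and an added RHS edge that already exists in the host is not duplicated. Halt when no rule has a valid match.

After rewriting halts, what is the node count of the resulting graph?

Answer: 4

Derivation:
start.  V:4 E:8  edges: 0-r->0 1-p->0 1-p->2 1-r->2 1-r->3 2-q->3 3-r->1 3-q->2
1. fire R0 via {0↦1, 1↦2, 2↦3}  →  V:4 E:6  edges: 0-r->0 1-p->0 1-p->2 1-r->3 3-r->1 3-q->2
2. fire R0 via {0↦1, 1↦3, 2↦2}  →  V:4 E:4  edges: 0-r->0 1-p->0 1-p->2 3-r->1
normal form: no rule applies after step 2
NF nodes: {0:C, 1:A, 2:B, 3:B}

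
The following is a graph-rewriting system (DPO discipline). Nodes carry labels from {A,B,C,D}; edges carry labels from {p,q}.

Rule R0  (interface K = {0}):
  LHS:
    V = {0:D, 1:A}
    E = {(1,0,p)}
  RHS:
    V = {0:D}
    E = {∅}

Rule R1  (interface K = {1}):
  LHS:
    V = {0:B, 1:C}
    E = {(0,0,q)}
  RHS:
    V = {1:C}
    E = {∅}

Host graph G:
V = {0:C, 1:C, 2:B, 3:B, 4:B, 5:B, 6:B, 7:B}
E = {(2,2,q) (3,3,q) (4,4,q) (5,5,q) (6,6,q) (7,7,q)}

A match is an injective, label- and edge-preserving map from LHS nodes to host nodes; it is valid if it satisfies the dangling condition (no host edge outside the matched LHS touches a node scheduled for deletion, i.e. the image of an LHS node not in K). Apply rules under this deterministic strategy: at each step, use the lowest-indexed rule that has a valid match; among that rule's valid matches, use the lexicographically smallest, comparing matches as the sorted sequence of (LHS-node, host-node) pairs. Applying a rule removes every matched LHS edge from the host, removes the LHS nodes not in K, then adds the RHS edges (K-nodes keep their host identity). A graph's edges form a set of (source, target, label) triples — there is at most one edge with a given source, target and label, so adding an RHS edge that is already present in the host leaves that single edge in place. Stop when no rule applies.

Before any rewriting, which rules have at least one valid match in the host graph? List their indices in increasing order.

Answer: [R1]

Derivation:
R0: no valid match — LHS pattern not found
R1: 12 valid matches — {0↦2, 1↦0}, {0↦2, 1↦1}, {0↦3, 1↦0} (+9 more)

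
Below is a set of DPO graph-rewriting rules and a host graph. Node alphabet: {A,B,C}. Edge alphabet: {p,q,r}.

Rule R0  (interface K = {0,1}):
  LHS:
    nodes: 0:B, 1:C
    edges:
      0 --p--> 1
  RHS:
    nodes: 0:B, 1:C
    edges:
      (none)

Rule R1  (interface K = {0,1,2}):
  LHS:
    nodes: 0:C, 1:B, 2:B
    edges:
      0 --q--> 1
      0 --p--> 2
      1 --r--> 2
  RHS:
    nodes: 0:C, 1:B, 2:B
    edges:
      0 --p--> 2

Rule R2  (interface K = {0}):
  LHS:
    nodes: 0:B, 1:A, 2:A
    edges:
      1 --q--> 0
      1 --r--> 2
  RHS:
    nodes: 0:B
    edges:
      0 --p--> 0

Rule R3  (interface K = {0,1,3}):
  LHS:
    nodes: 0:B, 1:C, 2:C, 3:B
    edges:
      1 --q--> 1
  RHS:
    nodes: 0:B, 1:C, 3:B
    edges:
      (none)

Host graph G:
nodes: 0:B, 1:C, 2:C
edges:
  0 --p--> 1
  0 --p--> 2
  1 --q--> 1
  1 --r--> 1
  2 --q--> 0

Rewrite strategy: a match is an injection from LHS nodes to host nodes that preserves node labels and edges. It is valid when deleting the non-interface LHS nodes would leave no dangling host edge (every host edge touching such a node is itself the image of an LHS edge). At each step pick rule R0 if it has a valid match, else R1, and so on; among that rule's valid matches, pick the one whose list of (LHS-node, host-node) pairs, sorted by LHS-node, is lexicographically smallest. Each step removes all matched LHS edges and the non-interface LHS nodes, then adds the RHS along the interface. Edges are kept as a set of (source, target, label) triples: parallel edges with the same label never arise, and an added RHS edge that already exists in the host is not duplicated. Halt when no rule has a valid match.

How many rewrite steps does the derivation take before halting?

Answer: 2

Rewrite trace:
[0] host  ⇒  3 nodes, 5 edges  {0-p->1 0-p->2 1-q->1 1-r->1 2-q->0}
[1] R0 @ {0↦0, 1↦1}  ⇒  3 nodes, 4 edges  {0-p->2 1-q->1 1-r->1 2-q->0}
[2] R0 @ {0↦0, 1↦2}  ⇒  3 nodes, 3 edges  {1-q->1 1-r->1 2-q->0}
normal form: no rule applies after step 2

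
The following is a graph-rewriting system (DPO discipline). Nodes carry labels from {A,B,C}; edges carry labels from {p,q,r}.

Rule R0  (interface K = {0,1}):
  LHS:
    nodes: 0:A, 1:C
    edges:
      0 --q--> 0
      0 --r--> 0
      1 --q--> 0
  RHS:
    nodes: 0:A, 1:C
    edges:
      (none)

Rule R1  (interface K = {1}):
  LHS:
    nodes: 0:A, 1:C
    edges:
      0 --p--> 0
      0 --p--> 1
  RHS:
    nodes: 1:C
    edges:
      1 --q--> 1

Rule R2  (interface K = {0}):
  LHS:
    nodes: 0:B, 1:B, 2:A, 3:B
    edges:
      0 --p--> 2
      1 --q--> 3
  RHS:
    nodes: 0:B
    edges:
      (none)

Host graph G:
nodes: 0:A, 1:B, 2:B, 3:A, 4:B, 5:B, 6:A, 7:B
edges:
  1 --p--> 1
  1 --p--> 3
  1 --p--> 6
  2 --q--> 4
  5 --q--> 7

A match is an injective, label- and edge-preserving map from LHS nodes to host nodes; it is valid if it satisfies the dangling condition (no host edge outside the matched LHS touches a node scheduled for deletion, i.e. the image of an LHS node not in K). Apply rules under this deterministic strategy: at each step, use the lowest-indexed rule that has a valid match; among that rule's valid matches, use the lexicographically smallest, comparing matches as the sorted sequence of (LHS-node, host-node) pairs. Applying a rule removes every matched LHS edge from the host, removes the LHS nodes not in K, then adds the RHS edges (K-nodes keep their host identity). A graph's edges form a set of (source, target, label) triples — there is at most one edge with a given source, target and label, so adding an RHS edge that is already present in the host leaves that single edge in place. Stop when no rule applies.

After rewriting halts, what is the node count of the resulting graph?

initial: |V|=8 |E|=5  E = 1-p->1 1-p->3 1-p->6 2-q->4 5-q->7
step 1: apply R2 at {0↦1, 1↦2, 2↦3, 3↦4}  → |V|=5 |E|=3  E = 1-p->1 1-p->6 5-q->7
step 2: apply R2 at {0↦1, 1↦5, 2↦6, 3↦7}  → |V|=2 |E|=1  E = 1-p->1
normal form: no rule applies after step 2
NF nodes: {0:A, 1:B}

Answer: 2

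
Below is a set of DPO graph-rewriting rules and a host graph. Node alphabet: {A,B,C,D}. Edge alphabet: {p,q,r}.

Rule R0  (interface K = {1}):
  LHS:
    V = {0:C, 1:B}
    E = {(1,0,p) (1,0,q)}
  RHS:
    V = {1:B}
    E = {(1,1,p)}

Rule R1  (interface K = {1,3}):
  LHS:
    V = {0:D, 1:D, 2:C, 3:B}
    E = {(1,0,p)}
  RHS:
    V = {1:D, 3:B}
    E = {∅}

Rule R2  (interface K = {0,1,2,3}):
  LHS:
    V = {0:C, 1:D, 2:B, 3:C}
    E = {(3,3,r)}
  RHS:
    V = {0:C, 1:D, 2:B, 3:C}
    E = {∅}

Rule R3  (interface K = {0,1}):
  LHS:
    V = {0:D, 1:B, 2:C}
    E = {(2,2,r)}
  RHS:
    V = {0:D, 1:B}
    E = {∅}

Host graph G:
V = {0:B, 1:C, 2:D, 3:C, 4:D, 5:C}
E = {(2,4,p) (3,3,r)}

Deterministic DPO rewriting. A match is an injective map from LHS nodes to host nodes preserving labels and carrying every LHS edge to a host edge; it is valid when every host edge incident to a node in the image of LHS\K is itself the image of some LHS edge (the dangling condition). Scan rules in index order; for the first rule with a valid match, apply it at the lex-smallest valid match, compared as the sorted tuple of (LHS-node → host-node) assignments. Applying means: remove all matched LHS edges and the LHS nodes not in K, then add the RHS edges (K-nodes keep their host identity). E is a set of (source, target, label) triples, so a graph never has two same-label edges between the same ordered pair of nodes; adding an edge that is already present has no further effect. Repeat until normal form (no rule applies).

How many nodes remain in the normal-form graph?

[0] host  ⇒  6 nodes, 2 edges  {2-p->4 3-r->3}
[1] R1 @ {0↦4, 1↦2, 2↦1, 3↦0}  ⇒  4 nodes, 1 edges  {3-r->3}
[2] R2 @ {0↦5, 1↦2, 2↦0, 3↦3}  ⇒  4 nodes, 0 edges  {∅}
final graph: no rule applies after step 2
NF nodes: {0:B, 2:D, 3:C, 5:C}

Answer: 4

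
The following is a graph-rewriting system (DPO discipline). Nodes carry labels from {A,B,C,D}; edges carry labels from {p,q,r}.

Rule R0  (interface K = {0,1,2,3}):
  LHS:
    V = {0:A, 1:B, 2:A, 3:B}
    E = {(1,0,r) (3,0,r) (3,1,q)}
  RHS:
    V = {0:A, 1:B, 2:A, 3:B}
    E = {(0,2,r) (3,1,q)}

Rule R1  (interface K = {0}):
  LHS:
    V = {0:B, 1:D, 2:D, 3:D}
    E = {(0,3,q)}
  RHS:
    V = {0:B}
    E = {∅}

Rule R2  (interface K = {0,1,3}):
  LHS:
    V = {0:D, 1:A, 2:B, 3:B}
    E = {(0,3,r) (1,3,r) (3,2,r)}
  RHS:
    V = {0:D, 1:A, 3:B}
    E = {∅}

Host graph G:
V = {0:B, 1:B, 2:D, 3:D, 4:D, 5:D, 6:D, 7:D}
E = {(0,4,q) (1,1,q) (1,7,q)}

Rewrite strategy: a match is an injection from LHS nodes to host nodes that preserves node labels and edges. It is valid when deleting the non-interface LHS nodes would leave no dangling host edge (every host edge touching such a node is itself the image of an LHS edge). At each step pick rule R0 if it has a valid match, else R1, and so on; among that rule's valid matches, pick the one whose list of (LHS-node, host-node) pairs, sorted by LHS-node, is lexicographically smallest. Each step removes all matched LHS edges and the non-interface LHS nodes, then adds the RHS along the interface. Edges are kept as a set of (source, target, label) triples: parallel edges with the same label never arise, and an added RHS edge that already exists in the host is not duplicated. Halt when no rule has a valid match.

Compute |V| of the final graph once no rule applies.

[0] host  ⇒  8 nodes, 3 edges  {0-q->4 1-q->1 1-q->7}
[1] R1 @ {0↦0, 1↦2, 2↦3, 3↦4}  ⇒  5 nodes, 2 edges  {1-q->1 1-q->7}
[2] R1 @ {0↦1, 1↦5, 2↦6, 3↦7}  ⇒  2 nodes, 1 edges  {1-q->1}
halt: no rule applies after step 2
NF nodes: {0:B, 1:B}

Answer: 2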